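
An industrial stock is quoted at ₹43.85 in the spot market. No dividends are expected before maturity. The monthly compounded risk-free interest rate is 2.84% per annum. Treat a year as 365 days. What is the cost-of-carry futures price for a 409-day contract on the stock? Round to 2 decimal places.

₹45.27

F = S · (1+r/12)^(12T)
= 43.85 × 1.032297
F = ₹45.27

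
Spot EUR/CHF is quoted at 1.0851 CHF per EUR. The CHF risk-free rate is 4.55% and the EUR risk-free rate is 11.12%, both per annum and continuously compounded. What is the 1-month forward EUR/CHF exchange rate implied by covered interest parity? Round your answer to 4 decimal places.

F = S·e^((r_CHF − r_EUR)T) = 1.0851 · e^((0.0455 − 0.1112) × 1/12)
= 1.0851 · e^-0.005475 = 1.0851 × 0.994540
F = 1.0792 CHF per EUR

1.0792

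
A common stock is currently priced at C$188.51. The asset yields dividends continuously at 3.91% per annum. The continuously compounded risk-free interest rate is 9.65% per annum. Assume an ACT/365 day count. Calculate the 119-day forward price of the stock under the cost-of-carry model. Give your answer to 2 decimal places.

F = S·e^((r − q)T) = 188.51 · e^((0.0965 − 0.0391) × 119/365)
= 188.51 · e^0.018714 = 188.51 × 1.018890
F = C$192.07

C$192.07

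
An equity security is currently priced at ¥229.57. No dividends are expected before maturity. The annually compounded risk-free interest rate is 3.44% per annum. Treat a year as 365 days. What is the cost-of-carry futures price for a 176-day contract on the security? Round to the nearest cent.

F = S · (1+r)^T
= 229.57 × 1.016442
F = ¥233.34

¥233.34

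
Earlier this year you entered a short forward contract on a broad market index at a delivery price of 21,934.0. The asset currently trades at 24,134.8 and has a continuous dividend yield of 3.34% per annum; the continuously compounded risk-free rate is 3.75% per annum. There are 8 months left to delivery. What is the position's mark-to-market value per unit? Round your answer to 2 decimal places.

Current fair forward for the remaining 8 months: F = S·e^((r − q)·T), (r − q) = 0.0375 − 0.0334 = 0.0041
F = 24134.8 · e^(0.0041 × 8/12) = 24134.8 × 1.00273707 = 24200.8586
Value of long forward = (F − K)·e^(−rT) = (24200.8586 − 21934.0) · e^(−0.0375·8/12)
= 2266.8586 × 0.97530991 = 2210.89
Short position value = −(long value) = -2210.89

-2210.89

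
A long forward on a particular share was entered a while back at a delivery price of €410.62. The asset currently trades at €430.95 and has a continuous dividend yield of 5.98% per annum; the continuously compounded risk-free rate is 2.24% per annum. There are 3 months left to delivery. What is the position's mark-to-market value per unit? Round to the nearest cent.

Current fair forward for the remaining 3 months: F = S·e^((r − q)·T), (r − q) = 0.0224 − 0.0598 = -0.0374
F = 430.95 · e^(-0.0374 × 3/12) = 430.95 × 0.990694 = 426.9396
Value of long forward = (F − K)·e^(−rT) = (426.9396 − 410.62) · e^(−0.0224·3/12)
= 16.3196 × 0.994416 = 16.23

€16.23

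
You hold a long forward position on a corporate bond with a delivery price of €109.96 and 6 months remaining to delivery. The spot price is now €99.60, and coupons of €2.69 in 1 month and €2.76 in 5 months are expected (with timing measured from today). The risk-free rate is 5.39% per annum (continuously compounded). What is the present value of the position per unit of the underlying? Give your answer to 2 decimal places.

-€12.81

PV(remaining coupons) I = 2.69·e^(−0.0539·1/12) + 2.76·e^(−0.0539·5/12) = 5.3767
Current forward F = (S − I)·e^(rT) = (99.60 − 5.3767)·e^(0.0539·6/12) = 94.2233 × 1.027316 = 96.7971
Value (long) = (F − K)·e^(−rT) = (96.7971 − 109.96) × 0.973410 = -12.8129
Value = -€12.81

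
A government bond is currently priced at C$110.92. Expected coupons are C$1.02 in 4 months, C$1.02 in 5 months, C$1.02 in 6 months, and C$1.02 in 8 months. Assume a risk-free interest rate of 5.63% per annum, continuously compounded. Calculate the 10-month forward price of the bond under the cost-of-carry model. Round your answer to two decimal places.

PV(coupons) I = 1.02·e^(−0.0563·4/12) + 1.02·e^(−0.0563·5/12) + 1.02·e^(−0.0563·6/12) + 1.02·e^(−0.0563·8/12)
I = 1.0010 + 0.9964 + 0.9917 + 0.9824 = 3.9715
F = (S − I)·e^(rT) = (110.92 − 3.9715) · e^(0.0563·10/12)
= 106.9485 · e^0.046917 = 106.9485 × 1.048035 = C$112.09

C$112.09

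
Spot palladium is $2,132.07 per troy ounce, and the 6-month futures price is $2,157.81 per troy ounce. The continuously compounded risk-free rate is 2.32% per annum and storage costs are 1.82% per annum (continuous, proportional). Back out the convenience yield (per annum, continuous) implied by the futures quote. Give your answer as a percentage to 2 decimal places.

1.74%

F = S·e^((r+u−y)T) ⇒ (r+u−y) = ln(F/S)/T
ln(2157.81/2132.07) = 0.012000; /T ⇒ 0.024000
y = r + u − ln(F/S)/T = 0.0232 + 0.0182 − 0.024000 = 0.017400
y = 1.74%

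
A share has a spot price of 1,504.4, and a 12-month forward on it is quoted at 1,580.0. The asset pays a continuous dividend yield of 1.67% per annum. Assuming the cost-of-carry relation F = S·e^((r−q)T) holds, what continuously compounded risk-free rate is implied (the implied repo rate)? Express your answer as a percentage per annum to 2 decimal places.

6.57%

From F = S·e^((r−q)T): (r − q) = ln(F/S)/T
ln(1580.0/1504.4) = ln(1.050253) = 0.049031
(r − q) = 0.049031 / (12/12) = 0.049031
r = ln(F/S)/T + q = 0.049031 + 0.0167 = 0.065731
r = 6.57%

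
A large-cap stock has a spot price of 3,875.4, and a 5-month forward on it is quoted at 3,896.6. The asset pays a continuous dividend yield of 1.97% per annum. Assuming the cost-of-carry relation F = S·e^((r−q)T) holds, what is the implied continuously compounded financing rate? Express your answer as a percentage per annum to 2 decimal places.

3.28%

From F = S·e^((r−q)T): (r − q) = ln(F/S)/T
ln(3896.6/3875.4) = ln(1.005470) = 0.005455
(r − q) = 0.005455 / (5/12) = 0.013092
r = ln(F/S)/T + q = 0.013092 + 0.0197 = 0.032792
r = 3.28%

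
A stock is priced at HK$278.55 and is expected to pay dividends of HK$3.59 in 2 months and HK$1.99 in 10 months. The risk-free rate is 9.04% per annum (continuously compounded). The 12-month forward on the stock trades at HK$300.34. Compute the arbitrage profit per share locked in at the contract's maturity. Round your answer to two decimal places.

PV(dividends) I = 3.59·e^(−0.0904·2/12) + 1.99·e^(−0.0904·10/12) = 5.3819
Fair forward F* = (S − I)·e^(rT) = (278.55 − 5.3819)·e^0.090400 = 273.1681 × 1.094612 = 299.0131
Market HK$300.34 > fair 299.0131: forward overpriced → cash-and-carry (borrow at r, buy the stock and collect the dividends, short the forward).
Profit at T = |F_mkt − F*| = |300.34 − 299.0131| = HK$1.33 per share

HK$1.33 per share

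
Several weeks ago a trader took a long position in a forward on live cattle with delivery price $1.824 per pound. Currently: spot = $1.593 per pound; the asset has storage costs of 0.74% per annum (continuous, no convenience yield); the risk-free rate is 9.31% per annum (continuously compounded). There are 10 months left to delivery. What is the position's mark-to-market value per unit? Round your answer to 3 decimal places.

-$0.085 per pound

Current fair forward for the remaining 10 months: F = S·e^((r + u)·T), (r + u) = 0.0931 + 0.0074 = 0.1005
F = 1.593 · e^(0.1005 × 10/12) = 1.593 × 1.087357 = 1.7322
Value of long forward = (F − K)·e^(−rT) = (1.7322 − 1.824) · e^(−0.0931·10/12)
= -0.0918 × 0.925350 = -0.085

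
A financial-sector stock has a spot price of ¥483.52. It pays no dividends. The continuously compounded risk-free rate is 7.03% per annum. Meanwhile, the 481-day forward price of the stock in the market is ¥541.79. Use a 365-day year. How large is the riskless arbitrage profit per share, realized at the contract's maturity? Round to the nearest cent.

¥11.34 per share

Fair forward: F* = S·e^(carry·T), with carry = r = 0.0703
F* = 483.52 · e^(0.0703 × 481/365) = 483.52 · e^0.092642 = 483.52 × 1.097069 = ¥530.4548
Market ¥541.79 > fair ¥530.4548: forward overpriced → cash-and-carry (buy spot, short the forward).
At maturity, profit = |F_mkt − F*| = |541.79 − 530.4548| = ¥11.34 per share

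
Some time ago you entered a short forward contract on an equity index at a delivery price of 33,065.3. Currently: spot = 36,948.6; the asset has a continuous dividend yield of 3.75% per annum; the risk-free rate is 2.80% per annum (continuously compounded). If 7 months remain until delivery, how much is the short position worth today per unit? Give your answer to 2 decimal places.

-3619.51

Current fair forward for the remaining 7 months: F = S·e^((r − q)·T), (r − q) = 0.0280 − 0.0375 = -0.0095
F = 36948.6 · e^(-0.0095 × 7/12) = 36948.6 × 0.99447366 = 36744.4095
Value of long forward = (F − K)·e^(−rT) = (36744.4095 − 33065.3) · e^(−0.0280·7/12)
= 3679.1095 × 0.98379933 = 3619.51
Short position value = −(long value) = -3619.51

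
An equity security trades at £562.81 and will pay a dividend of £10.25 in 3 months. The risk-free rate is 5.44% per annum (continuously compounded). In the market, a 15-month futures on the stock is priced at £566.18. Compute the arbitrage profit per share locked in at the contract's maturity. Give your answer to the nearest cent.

£25.41 per share

PV(dividends) I = 10.25·e^(−0.0544·3/12) = 10.1115
Fair futures F* = (S − I)·e^(rT) = (562.81 − 10.1115)·e^0.068000 = 552.6985 × 1.070365 = 591.5891
Market £566.18 < fair 591.5891: forward underpriced → reverse cash-and-carry (short the stock, invest proceeds at r, pay the dividends, go long the forward).
Profit at T = |F_mkt − F*| = |566.18 − 591.5891| = £25.41 per share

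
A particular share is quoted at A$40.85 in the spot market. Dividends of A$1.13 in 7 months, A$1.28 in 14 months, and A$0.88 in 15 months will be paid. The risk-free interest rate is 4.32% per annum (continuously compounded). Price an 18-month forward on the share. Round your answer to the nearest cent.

PV(dividends) I = 1.13·e^(−0.0432·7/12) + 1.28·e^(−0.0432·14/12) + 0.88·e^(−0.0432·15/12)
I = 1.1019 + 1.2171 + 0.8337 = 3.1527
F = (S − I)·e^(rT) = (40.85 − 3.1527) · e^(0.0432·18/12)
= 37.6973 · e^0.064800 = 37.6973 × 1.066946 = A$40.22

A$40.22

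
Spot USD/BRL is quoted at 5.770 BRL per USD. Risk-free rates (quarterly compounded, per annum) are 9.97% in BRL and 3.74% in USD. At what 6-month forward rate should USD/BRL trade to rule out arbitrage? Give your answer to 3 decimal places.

5.949

By covered interest parity, F = S · (1+r_BRL/4)^(4T) / (1+r_USD/4)^(4T)
= 5.770 × 1.050471 / 1.018787 = 5.770 × 1.031100
F = 5.949 BRL per USD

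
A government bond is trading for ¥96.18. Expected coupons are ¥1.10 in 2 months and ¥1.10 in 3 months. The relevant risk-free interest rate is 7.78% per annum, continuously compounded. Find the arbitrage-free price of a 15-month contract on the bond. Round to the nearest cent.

¥103.62

PV(coupons) I = 1.10·e^(−0.0778·2/12) + 1.10·e^(−0.0778·3/12)
I = 1.0858 + 1.0788 = 2.1646
F = (S − I)·e^(rT) = (96.18 − 2.1646) · e^(0.0778·15/12)
= 94.0154 · e^0.097250 = 94.0154 × 1.102136 = ¥103.62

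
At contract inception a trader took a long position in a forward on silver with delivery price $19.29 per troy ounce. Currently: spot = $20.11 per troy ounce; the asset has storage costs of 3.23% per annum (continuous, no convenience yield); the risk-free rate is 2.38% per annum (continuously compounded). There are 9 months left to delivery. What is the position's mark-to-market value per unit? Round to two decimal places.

$1.65 per troy ounce

Current fair forward for the remaining 9 months: F = S·e^((r + u)·T), (r + u) = 0.0238 + 0.0323 = 0.0561
F = 20.11 · e^(0.0561 × 9/12) = 20.11 × 1.042973 = 20.9742
Value of long forward = (F − K)·e^(−rT) = (20.9742 − 19.29) · e^(−0.0238·9/12)
= 1.6842 × 0.982308 = 1.65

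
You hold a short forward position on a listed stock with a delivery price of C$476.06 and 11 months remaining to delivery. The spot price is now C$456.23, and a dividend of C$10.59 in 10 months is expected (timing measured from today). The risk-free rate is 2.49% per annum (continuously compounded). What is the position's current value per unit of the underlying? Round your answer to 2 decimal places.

C$19.46

PV(remaining dividends) I = 10.59·e^(−0.0249·10/12) = 10.3725
Current forward F = (S − I)·e^(rT) = (456.23 − 10.3725)·e^(0.0249·11/12) = 445.8575 × 1.023087 = 456.1510
Value (long) = (F − K)·e^(−rT) = (456.1510 − 476.06) × 0.977434 = -19.4597
Short position value = −(long value) = C$19.46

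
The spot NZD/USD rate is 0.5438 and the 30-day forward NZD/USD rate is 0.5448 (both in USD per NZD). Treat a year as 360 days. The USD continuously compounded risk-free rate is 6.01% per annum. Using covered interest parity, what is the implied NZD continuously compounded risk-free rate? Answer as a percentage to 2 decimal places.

F = S·e^((r_USD − r_NZD)T) ⇒ r_NZD = r_USD − ln(F/S)/T
ln(0.5448/0.5438) = 0.001837; /(30/360) = 0.022044
r_NZD = 0.0601 − 0.022044 = 0.038056
r_NZD = 3.81%

3.81%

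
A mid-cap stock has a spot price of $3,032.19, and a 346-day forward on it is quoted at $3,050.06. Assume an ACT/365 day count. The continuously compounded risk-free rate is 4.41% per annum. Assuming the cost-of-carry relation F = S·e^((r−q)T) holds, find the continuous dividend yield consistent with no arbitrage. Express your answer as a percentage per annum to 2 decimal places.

3.79%

From F = S·e^((r−q)T): (r − q) = ln(F/S)/T
ln(3050.06/3032.19) = ln(1.005893) = 0.005876
(r − q) = 0.005876 / (346/365) = 0.006199
q = r − ln(F/S)/T = 0.0441 − 0.006199 = 0.037901
q = 3.79%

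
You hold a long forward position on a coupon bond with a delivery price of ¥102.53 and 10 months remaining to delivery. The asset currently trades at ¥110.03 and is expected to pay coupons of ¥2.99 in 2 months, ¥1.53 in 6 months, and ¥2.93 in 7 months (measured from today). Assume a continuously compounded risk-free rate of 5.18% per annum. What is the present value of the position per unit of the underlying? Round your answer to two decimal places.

PV(remaining coupons) I = 2.99·e^(−0.0518·2/12) + 1.53·e^(−0.0518·6/12) + 2.93·e^(−0.0518·7/12) = 7.2980
Current forward F = (S − I)·e^(rT) = (110.03 − 7.2980)·e^(0.0518·10/12) = 102.7320 × 1.044112 = 107.2637
Value (long) = (F − K)·e^(−rT) = (107.2637 − 102.53) × 0.957752 = 4.5337
Value = ¥4.53

¥4.53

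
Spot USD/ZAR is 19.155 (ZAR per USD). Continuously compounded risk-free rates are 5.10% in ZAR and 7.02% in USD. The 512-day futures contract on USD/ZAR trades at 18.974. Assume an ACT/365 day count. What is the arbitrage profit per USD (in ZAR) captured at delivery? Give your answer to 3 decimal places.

0.328 per USD (in ZAR)

Fair futures: F* = S·e^(carry·T), with carry = (r_ZAR − r_USD) = 0.0510 − 0.0702 = -0.0192
F* = 19.155 · e^(-0.0192 × 512/365) = 19.155 · e^-0.026933 = 19.155 × 0.973426 = 18.6460
Market 18.974 > fair 18.6460: forward overpriced → cash-and-carry (buy spot, short the forward).
At maturity, profit = |F_mkt − F*| = |18.974 − 18.6460| = 0.328 per USD (in ZAR)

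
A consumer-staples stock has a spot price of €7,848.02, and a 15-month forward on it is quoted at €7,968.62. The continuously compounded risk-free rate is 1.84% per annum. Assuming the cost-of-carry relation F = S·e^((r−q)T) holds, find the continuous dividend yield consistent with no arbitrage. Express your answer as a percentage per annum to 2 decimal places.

From F = S·e^((r−q)T): (r − q) = ln(F/S)/T
ln(7968.62/7848.02) = ln(1.015367) = 0.015250
(r − q) = 0.015250 / (15/12) = 0.012200
q = r − ln(F/S)/T = 0.0184 − 0.012200 = 0.006200
q = 0.62%

0.62%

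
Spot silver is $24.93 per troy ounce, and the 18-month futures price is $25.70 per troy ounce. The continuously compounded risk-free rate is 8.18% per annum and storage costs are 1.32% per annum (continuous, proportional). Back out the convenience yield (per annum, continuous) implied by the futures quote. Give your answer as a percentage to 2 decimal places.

F = S·e^((r+u−y)T) ⇒ (r+u−y) = ln(F/S)/T
ln(25.70/24.93) = 0.030419; /T ⇒ 0.020279
y = r + u − ln(F/S)/T = 0.0818 + 0.0132 − 0.020279 = 0.074721
y = 7.47%

7.47%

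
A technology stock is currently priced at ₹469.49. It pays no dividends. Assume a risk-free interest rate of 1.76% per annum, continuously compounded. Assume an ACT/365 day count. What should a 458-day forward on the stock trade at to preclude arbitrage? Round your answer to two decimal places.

F = S·e^(rT) = 469.49 · e^(0.0176 × 458/365)
= 469.49 · e^0.022084 = 469.49 × 1.022330
F = ₹479.97

₹479.97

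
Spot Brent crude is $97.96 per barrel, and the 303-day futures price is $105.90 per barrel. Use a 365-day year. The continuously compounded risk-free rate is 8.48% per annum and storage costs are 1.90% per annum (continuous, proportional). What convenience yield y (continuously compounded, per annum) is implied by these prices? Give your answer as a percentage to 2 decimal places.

F = S·e^((r+u−y)T) ⇒ (r+u−y) = ln(F/S)/T
ln(105.90/97.96) = 0.077936; /T ⇒ 0.093883
y = r + u − ln(F/S)/T = 0.0848 + 0.0190 − 0.093883 = 0.009917
y = 0.99%

0.99%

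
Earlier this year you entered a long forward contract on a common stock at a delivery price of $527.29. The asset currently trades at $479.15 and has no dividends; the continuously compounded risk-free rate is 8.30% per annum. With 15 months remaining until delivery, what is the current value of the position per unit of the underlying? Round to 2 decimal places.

Current fair forward for the remaining 15 months: F = S·e^(r·T), r = 0.0830
F = 479.15 · e^(0.0830 × 15/12) = 479.15 × 1.109323 = 531.5321
Value of long forward = (F − K)·e^(−rT) = (531.5321 − 527.29) · e^(−0.0830·15/12)
= 4.2421 × 0.901451 = 3.82

$3.82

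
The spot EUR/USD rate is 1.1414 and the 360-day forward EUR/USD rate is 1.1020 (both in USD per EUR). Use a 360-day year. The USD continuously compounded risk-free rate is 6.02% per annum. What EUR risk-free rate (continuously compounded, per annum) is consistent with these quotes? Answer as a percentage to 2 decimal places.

F = S·e^((r_USD − r_EUR)T) ⇒ r_EUR = r_USD − ln(F/S)/T
ln(1.1020/1.1414) = -0.035129; /(360/360) = -0.035129
r_EUR = 0.0602 + 0.035129 = 0.095329
r_EUR = 9.53%

9.53%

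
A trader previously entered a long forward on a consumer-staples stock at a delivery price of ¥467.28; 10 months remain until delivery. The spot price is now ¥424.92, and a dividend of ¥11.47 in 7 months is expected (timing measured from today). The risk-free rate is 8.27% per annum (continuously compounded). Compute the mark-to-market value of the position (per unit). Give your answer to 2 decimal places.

PV(remaining dividends) I = 11.47·e^(−0.0827·7/12) = 10.9298
Current forward F = (S − I)·e^(rT) = (424.92 − 10.9298)·e^(0.0827·10/12) = 413.9902 × 1.071347 = 443.5272
Value (long) = (F − K)·e^(−rT) = (443.5272 − 467.28) × 0.933404 = -22.1710
Value = -¥22.17

-¥22.17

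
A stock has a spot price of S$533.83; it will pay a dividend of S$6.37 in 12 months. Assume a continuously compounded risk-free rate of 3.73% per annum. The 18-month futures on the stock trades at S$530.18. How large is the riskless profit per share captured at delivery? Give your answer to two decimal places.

PV(dividends) I = 6.37·e^(−0.0373·12/12) = 6.1368
Fair futures F* = (S − I)·e^(rT) = (533.83 − 6.1368)·e^0.055950 = 527.6932 × 1.057545 = 558.0593
Market S$530.18 < fair 558.0593: forward underpriced → reverse cash-and-carry (short the stock, invest proceeds at r, pay the dividends, go long the forward).
Profit at T = |F_mkt − F*| = |530.18 − 558.0593| = S$27.88 per share

S$27.88 per share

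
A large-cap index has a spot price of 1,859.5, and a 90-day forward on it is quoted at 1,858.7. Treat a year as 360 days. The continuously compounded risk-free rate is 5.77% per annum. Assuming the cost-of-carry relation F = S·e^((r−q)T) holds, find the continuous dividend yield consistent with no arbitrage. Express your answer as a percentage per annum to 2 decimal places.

5.94%

From F = S·e^((r−q)T): (r − q) = ln(F/S)/T
ln(1858.7/1859.5) = ln(0.999570) = -0.000430
(r − q) = -0.000430 / (90/360) = -0.001720
q = r − ln(F/S)/T = 0.0577 + 0.001720 = 0.059420
q = 5.94%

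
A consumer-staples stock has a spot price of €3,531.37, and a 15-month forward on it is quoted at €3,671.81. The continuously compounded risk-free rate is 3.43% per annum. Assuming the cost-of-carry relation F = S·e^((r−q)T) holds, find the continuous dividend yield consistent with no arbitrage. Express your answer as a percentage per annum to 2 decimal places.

0.31%

From F = S·e^((r−q)T): (r − q) = ln(F/S)/T
ln(3671.81/3531.37) = ln(1.039769) = 0.038999
(r − q) = 0.038999 / (15/12) = 0.031199
q = r − ln(F/S)/T = 0.0343 − 0.031199 = 0.003101
q = 0.31%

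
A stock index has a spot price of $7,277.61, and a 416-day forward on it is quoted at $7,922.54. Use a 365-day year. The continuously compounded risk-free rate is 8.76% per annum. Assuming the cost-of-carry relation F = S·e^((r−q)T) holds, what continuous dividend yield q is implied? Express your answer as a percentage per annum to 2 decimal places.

From F = S·e^((r−q)T): (r − q) = ln(F/S)/T
ln(7922.54/7277.61) = ln(1.088618) = 0.084909
(r − q) = 0.084909 / (416/365) = 0.074499
q = r − ln(F/S)/T = 0.0876 − 0.074499 = 0.013101
q = 1.31%

1.31%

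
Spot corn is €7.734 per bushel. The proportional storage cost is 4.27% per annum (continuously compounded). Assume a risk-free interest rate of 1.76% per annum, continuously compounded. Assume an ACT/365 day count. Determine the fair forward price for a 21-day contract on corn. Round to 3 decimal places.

€7.761 per bushel

Net carry = r + u − y = 0.0176 + 0.0427 − 0.0000 = 0.0603
F = S·e^((r+u−y)T) = 7.734 · e^(0.0603 × 21/365) = 7.734 · e^0.003469
= 7.734 × 1.003475 = €7.761 per bushel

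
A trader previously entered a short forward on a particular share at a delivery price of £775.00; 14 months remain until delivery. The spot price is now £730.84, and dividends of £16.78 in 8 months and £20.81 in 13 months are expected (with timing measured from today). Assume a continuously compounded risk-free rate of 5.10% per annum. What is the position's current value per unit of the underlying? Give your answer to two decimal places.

£35.30

PV(remaining dividends) I = 16.78·e^(−0.0510·8/12) + 20.81·e^(−0.0510·13/12) = 35.9105
Current forward F = (S − I)·e^(rT) = (730.84 − 35.9105)·e^(0.0510·14/12) = 694.9295 × 1.061306 = 737.5328
Value (long) = (F − K)·e^(−rT) = (737.5328 − 775.00) × 0.942236 = -35.3029
Short position value = −(long value) = £35.30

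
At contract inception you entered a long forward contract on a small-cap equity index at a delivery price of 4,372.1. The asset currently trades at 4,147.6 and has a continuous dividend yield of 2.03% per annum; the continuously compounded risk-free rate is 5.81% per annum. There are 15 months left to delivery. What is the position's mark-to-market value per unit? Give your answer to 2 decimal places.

Current fair forward for the remaining 15 months: F = S·e^((r − q)·T), (r − q) = 0.0581 − 0.0203 = 0.0378
F = 4147.6 · e^(0.0378 × 15/12) = 4147.6 × 1.04838407 = 4348.2778
Value of long forward = (F − K)·e^(−rT) = (4348.2778 − 4372.1) · e^(−0.0581·15/12)
= -23.8222 × 0.92994950 = -22.15

-22.15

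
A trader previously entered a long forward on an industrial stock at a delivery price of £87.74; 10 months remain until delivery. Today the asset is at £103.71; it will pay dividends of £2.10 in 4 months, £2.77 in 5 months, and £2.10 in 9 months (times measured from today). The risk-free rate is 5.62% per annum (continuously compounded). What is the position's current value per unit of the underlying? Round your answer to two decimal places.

PV(remaining dividends) I = 2.10·e^(−0.0562·4/12) + 2.77·e^(−0.0562·5/12) + 2.10·e^(−0.0562·9/12) = 6.7802
Current forward F = (S − I)·e^(rT) = (103.71 − 6.7802)·e^(0.0562·10/12) = 96.9298 × 1.047947 = 101.5773
Value (long) = (F − K)·e^(−rT) = (101.5773 − 87.74) × 0.954246 = 13.2042
Value = £13.20

£13.20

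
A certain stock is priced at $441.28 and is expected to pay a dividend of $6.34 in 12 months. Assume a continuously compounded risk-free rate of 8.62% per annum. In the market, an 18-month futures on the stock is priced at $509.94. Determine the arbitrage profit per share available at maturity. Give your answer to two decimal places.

$14.37 per share

PV(dividends) I = 6.34·e^(−0.0862·12/12) = 5.8164
Fair futures F* = (S − I)·e^(rT) = (441.28 − 5.8164)·e^0.129300 = 435.4636 × 1.138031 = 495.5711
Market $509.94 > fair 495.5711: forward overpriced → cash-and-carry (borrow at r, buy the stock and collect the dividends, short the forward).
Profit at T = |F_mkt − F*| = |509.94 − 495.5711| = $14.37 per share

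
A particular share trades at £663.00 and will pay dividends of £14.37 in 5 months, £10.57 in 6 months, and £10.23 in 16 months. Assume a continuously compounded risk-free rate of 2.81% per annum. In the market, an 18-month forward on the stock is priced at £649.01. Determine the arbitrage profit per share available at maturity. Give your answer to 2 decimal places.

PV(dividends) I = 14.37·e^(−0.0281·5/12) + 10.57·e^(−0.0281·6/12) + 10.23·e^(−0.0281·16/12) = 34.4791
Fair forward F* = (S − I)·e^(rT) = (663.00 − 34.4791)·e^0.042150 = 628.5209 × 1.043051 = 655.5794
Market £649.01 < fair 655.5794: forward underpriced → reverse cash-and-carry (short the stock, invest proceeds at r, pay the dividends, go long the forward).
Profit at T = |F_mkt − F*| = |649.01 − 655.5794| = £6.57 per share

£6.57 per share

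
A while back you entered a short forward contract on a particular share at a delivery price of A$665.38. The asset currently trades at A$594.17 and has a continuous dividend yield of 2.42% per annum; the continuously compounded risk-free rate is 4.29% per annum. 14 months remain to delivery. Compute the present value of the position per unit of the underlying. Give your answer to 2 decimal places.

Current fair forward for the remaining 14 months: F = S·e^((r − q)·T), (r − q) = 0.0429 − 0.0242 = 0.0187
F = 594.17 · e^(0.0187 × 14/12) = 594.17 × 1.022056 = 607.2750
Value of long forward = (F − K)·e^(−rT) = (607.2750 − 665.38) · e^(−0.0429·14/12)
= -58.1050 × 0.951182 = -55.27
Short position value = −(long value) = A$55.27

A$55.27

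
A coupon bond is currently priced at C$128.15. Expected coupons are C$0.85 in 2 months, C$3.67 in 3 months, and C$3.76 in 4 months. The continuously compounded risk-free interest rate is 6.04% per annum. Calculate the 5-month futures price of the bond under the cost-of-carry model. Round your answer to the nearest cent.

C$123.07

PV(coupons) I = 0.85·e^(−0.0604·2/12) + 3.67·e^(−0.0604·3/12) + 3.76·e^(−0.0604·4/12)
I = 0.8415 + 3.6150 + 3.6851 = 8.1416
F = (S − I)·e^(rT) = (128.15 − 8.1416) · e^(0.0604·5/12)
= 120.0084 · e^0.025167 = 120.0084 × 1.025486 = C$123.07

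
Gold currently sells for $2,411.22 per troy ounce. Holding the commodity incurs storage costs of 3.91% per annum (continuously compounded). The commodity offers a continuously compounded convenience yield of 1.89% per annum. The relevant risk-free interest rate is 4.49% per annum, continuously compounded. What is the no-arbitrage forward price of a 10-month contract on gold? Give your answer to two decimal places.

Net carry = r + u − y = 0.0449 + 0.0391 − 0.0189 = 0.0651
F = S·e^((r+u−y)T) = 2411.22 · e^(0.0651 × 10/12) = 2411.22 · e^0.05425000
= 2411.22 × 1.05574851 = $2,545.64 per troy ounce

$2,545.64 per troy ounce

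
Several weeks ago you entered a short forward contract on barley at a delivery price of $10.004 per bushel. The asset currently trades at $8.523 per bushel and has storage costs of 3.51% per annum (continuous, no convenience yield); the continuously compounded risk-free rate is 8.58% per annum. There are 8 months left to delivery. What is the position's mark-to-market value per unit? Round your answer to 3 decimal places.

Current fair forward for the remaining 8 months: F = S·e^((r + u)·T), (r + u) = 0.0858 + 0.0351 = 0.1209
F = 8.523 · e^(0.1209 × 8/12) = 8.523 × 1.083937 = 9.2384
Value of long forward = (F − K)·e^(−rT) = (9.2384 − 10.004) · e^(−0.0858·8/12)
= -0.7656 × 0.944405 = -0.723
Short position value = −(long value) = $0.723

$0.723 per bushel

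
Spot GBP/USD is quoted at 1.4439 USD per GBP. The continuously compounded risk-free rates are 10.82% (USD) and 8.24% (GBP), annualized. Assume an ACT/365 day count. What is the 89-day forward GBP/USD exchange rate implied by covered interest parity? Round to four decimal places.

F = S·e^((r_USD − r_GBP)T) = 1.4439 · e^((0.1082 − 0.0824) × 89/365)
= 1.4439 · e^0.006291 = 1.4439 × 1.006311
F = 1.4530 USD per GBP

1.4530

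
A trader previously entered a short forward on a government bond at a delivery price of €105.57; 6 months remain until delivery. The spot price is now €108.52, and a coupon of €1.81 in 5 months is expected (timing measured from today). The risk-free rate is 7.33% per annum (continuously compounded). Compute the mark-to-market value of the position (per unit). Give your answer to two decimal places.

-€4.99

PV(remaining coupons) I = 1.81·e^(−0.0733·5/12) = 1.7556
Current forward F = (S − I)·e^(rT) = (108.52 − 1.7556)·e^(0.0733·6/12) = 106.7644 × 1.037330 = 110.7499
Value (long) = (F − K)·e^(−rT) = (110.7499 − 105.57) × 0.964013 = 4.9935
Short position value = −(long value) = -€4.99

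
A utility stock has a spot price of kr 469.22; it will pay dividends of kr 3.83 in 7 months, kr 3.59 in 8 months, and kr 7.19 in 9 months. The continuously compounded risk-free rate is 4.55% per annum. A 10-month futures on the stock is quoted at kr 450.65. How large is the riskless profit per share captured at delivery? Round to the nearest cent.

PV(dividends) I = 3.83·e^(−0.0455·7/12) + 3.59·e^(−0.0455·8/12) + 7.19·e^(−0.0455·9/12) = 14.1612
Fair futures F* = (S − I)·e^(rT) = (469.22 − 14.1612)·e^0.037917 = 455.0588 × 1.038645 = 472.6445
Market kr 450.65 < fair 472.6445: forward underpriced → reverse cash-and-carry (short the stock, invest proceeds at r, pay the dividends, go long the forward).
Profit at T = |F_mkt − F*| = |450.65 − 472.6445| = kr 21.99 per share

kr 21.99 per share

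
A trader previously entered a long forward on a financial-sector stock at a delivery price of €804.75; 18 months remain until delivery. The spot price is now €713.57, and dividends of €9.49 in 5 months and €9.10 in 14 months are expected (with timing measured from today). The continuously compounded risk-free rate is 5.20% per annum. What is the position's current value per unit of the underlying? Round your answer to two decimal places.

PV(remaining dividends) I = 9.49·e^(−0.0520·5/12) + 9.10·e^(−0.0520·14/12) = 17.8509
Current forward F = (S − I)·e^(rT) = (713.57 − 17.8509)·e^(0.0520·18/12) = 695.7191 × 1.081123 = 752.1579
Value (long) = (F − K)·e^(−rT) = (752.1579 − 804.75) × 0.924964 = -48.6458
Value = -€48.65

-€48.65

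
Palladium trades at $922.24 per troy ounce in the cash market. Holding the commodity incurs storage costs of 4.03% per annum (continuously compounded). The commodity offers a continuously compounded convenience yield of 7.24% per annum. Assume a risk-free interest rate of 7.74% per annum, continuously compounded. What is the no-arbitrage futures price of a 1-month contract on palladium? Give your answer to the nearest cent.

$925.73 per troy ounce

Net carry = r + u − y = 0.0774 + 0.0403 − 0.0724 = 0.0453
F = S·e^((r+u−y)T) = 922.24 · e^(0.0453 × 1/12) = 922.24 · e^0.003775
= 922.24 × 1.003782 = $925.73 per troy ounce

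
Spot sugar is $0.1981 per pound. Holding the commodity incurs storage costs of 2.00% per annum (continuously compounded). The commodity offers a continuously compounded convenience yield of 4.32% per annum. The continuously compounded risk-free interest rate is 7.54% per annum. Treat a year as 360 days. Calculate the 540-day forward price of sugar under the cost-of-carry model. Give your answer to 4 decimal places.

$0.2142 per pound

Net carry = r + u − y = 0.0754 + 0.0200 − 0.0432 = 0.0522
F = S·e^((r+u−y)T) = 0.1981 · e^(0.0522 × 540/360) = 0.1981 · e^0.078300
= 0.1981 × 1.081447 = $0.2142 per pound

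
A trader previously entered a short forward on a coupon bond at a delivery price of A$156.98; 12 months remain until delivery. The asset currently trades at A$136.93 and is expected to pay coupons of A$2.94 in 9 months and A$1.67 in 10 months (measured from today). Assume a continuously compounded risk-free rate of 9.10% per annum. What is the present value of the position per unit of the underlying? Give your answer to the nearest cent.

PV(remaining coupons) I = 2.94·e^(−0.0910·9/12) + 1.67·e^(−0.0910·10/12) = 4.2941
Current forward F = (S − I)·e^(rT) = (136.93 − 4.2941)·e^(0.0910·12/12) = 132.6359 × 1.095269 = 145.2720
Value (long) = (F − K)·e^(−rT) = (145.2720 − 156.98) × 0.913018 = -10.6896
Short position value = −(long value) = A$10.69

A$10.69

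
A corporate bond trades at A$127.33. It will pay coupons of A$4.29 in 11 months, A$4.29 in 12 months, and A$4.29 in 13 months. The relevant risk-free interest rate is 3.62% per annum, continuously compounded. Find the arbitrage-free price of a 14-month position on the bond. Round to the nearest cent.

A$119.87

PV(coupons) I = 4.29·e^(−0.0362·11/12) + 4.29·e^(−0.0362·12/12) + 4.29·e^(−0.0362·13/12)
I = 4.1500 + 4.1375 + 4.1250 = 12.4125
F = (S − I)·e^(rT) = (127.33 − 12.4125) · e^(0.0362·14/12)
= 114.9175 · e^0.042233 = 114.9175 × 1.043138 = A$119.87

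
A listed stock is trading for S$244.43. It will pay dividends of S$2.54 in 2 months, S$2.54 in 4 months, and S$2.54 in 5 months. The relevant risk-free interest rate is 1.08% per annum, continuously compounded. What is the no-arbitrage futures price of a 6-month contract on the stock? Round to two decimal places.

PV(dividends) I = 2.54·e^(−0.0108·2/12) + 2.54·e^(−0.0108·4/12) + 2.54·e^(−0.0108·5/12)
I = 2.5354 + 2.5309 + 2.5286 = 7.5949
F = (S − I)·e^(rT) = (244.43 − 7.5949) · e^(0.0108·6/12)
= 236.8351 · e^0.005400 = 236.8351 × 1.005415 = S$238.12

S$238.12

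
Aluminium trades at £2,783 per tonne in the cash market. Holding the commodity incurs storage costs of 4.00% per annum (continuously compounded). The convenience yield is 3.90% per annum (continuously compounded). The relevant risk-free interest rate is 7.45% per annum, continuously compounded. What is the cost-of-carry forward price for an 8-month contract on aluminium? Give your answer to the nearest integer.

£2,927 per tonne

Net carry = r + u − y = 0.0745 + 0.0400 − 0.0390 = 0.0755
F = S·e^((r+u−y)T) = 2783 · e^(0.0755 × 8/12) = 2783 · e^0.050333
= 2783 × 1.051621 = £2,927 per tonne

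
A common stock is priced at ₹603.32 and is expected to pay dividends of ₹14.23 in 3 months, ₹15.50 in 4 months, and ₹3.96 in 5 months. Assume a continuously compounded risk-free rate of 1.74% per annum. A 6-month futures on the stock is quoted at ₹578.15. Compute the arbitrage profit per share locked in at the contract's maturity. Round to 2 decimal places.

₹3.36 per share

PV(dividends) I = 14.23·e^(−0.0174·3/12) + 15.50·e^(−0.0174·4/12) + 3.96·e^(−0.0174·5/12) = 33.5100
Fair futures F* = (S − I)·e^(rT) = (603.32 − 33.5100)·e^0.008700 = 569.8100 × 1.008738 = 574.7890
Market ₹578.15 > fair 574.7890: forward overpriced → cash-and-carry (borrow at r, buy the stock and collect the dividends, short the forward).
Profit at T = |F_mkt − F*| = |578.15 − 574.7890| = ₹3.36 per share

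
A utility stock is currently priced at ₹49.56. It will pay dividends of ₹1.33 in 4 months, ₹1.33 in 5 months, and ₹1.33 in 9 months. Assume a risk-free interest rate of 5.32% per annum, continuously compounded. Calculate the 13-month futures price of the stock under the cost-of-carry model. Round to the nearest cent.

PV(dividends) I = 1.33·e^(−0.0532·4/12) + 1.33·e^(−0.0532·5/12) + 1.33·e^(−0.0532·9/12)
I = 1.3066 + 1.3008 + 1.2780 = 3.8854
F = (S − I)·e^(rT) = (49.56 − 3.8854) · e^(0.0532·13/12)
= 45.6746 · e^0.057633 = 45.6746 × 1.059326 = ₹48.38

₹48.38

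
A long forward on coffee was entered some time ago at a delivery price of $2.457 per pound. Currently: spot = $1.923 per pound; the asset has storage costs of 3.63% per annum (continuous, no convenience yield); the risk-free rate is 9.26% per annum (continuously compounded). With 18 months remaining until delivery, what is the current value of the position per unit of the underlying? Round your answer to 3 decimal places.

Current fair forward for the remaining 18 months: F = S·e^((r + u)·T), (r + u) = 0.0926 + 0.0363 = 0.1289
F = 1.923 · e^(0.1289 × 18/12) = 1.923 × 1.213307 = 2.3332
Value of long forward = (F − K)·e^(−rT) = (2.3332 − 2.457) · e^(−0.0926·18/12)
= -0.1238 × 0.870315 = -0.108

-$0.108 per pound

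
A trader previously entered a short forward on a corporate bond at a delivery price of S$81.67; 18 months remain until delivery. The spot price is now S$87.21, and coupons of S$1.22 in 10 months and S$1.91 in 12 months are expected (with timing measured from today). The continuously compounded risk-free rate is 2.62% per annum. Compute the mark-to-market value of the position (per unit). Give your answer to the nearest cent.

PV(remaining coupons) I = 1.22·e^(−0.0262·10/12) + 1.91·e^(−0.0262·12/12) = 3.0543
Current forward F = (S − I)·e^(rT) = (87.21 − 3.0543)·e^(0.0262·18/12) = 84.1557 × 1.040082 = 87.5288
Value (long) = (F − K)·e^(−rT) = (87.5288 − 81.67) × 0.961462 = 5.6330
Short position value = −(long value) = -S$5.63

-S$5.63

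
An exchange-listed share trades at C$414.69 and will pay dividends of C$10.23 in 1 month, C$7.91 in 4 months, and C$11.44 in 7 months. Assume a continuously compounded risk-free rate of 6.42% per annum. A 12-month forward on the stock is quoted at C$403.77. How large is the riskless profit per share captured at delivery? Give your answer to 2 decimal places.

PV(dividends) I = 10.23·e^(−0.0642·1/12) + 7.91·e^(−0.0642·4/12) + 11.44·e^(−0.0642·7/12) = 28.9374
Fair forward F* = (S − I)·e^(rT) = (414.69 − 28.9374)·e^0.064200 = 385.7526 × 1.066306 = 411.3303
Market C$403.77 < fair 411.3303: forward underpriced → reverse cash-and-carry (short the stock, invest proceeds at r, pay the dividends, go long the forward).
Profit at T = |F_mkt − F*| = |403.77 − 411.3303| = C$7.56 per share

C$7.56 per share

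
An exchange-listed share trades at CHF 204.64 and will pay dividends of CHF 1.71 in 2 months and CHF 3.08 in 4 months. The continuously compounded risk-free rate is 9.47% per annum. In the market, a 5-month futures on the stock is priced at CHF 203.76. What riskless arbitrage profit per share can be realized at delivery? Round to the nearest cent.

PV(dividends) I = 1.71·e^(−0.0947·2/12) + 3.08·e^(−0.0947·4/12) = 4.6675
Fair futures F* = (S − I)·e^(rT) = (204.64 − 4.6675)·e^0.039458 = 199.9725 × 1.040247 = 208.0208
Market CHF 203.76 < fair 208.0208: forward underpriced → reverse cash-and-carry (short the stock, invest proceeds at r, pay the dividends, go long the forward).
Profit at T = |F_mkt − F*| = |203.76 − 208.0208| = CHF 4.26 per share

CHF 4.26 per share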